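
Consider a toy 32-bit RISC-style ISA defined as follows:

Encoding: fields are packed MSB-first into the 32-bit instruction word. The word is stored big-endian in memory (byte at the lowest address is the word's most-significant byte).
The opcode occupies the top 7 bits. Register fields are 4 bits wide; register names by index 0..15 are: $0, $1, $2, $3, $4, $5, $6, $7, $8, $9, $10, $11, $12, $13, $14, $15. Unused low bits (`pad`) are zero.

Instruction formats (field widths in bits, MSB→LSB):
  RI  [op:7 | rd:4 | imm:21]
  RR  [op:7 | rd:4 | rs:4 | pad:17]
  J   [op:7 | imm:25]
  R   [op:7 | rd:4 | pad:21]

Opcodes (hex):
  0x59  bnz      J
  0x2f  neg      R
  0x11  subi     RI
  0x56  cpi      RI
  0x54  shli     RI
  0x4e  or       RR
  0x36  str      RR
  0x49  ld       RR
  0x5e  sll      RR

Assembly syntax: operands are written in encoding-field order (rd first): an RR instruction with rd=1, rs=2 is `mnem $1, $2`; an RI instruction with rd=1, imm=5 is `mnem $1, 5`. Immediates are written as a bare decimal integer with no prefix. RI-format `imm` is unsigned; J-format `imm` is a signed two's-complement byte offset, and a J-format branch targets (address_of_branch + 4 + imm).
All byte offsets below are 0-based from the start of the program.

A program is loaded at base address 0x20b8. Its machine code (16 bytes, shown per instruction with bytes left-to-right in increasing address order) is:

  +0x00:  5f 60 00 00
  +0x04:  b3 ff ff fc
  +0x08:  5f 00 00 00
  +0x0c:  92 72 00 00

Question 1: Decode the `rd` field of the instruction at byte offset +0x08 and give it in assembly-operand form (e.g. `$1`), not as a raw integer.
$8

[08] 5f 00 00 00 → 0x5f000000
  top 7b → 0x2f → neg [R]
  [24:21] rd=8 = $8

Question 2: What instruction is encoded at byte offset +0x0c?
ld $3, $9

+0x0c: 92 72 00 00 ⇒ word 0x92720000 (big)
  opcode bits[31:25]=0x49: ld/RR
  [24:21] rd=3 = $3
  [20:17] rs=9 = $9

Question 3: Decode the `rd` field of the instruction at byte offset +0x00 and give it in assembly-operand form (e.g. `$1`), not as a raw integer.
[00] 5f 60 00 00 → 0x5f600000
  op=0x5f600000>>25=0x2f ⇒ neg (R)
  rd: (w>>21)&0xf=0xb → $11

$11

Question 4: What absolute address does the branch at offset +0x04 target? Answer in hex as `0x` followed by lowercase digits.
0x20bc

+0x04: b3 ff ff fc ⇒ word 0xb3fffffc (big)
  op=0xb3fffffc>>25=0x59 ⇒ bnz (J)
  imm@[24:0]=0x1fffffc (s25→-4) ⇒ -4
  target = base 0x20b8 + off 0x04 + 4 + imm -4 = 0x20bc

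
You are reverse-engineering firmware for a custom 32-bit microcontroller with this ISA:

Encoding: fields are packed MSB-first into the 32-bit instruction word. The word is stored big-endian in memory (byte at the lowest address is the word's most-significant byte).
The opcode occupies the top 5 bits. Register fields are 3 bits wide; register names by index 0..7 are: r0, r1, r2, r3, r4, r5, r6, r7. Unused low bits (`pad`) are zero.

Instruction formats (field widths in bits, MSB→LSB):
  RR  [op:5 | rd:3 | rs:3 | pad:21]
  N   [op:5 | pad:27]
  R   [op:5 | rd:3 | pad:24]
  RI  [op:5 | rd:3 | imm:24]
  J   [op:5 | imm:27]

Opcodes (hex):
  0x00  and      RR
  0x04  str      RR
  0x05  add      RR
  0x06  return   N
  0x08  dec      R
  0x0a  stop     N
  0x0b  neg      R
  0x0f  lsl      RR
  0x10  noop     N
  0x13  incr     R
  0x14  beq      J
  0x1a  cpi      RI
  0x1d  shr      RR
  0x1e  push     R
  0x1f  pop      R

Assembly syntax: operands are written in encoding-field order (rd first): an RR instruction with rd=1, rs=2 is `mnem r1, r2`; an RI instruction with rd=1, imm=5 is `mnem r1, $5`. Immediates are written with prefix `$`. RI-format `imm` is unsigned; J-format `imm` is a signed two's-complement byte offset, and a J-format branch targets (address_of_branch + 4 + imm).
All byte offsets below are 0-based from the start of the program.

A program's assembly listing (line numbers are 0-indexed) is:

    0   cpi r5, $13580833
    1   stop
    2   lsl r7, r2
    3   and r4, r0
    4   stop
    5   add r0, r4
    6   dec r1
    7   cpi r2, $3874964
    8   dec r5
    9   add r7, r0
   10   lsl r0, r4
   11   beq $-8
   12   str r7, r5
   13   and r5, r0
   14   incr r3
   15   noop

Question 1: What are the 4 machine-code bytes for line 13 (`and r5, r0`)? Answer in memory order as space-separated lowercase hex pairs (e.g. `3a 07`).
05 00 00 00

line 13 (and): pack op=0x0:5|rd=5:3|rs=0:3|pad=0:21 = 0x05000000; big→ 05 00 00 00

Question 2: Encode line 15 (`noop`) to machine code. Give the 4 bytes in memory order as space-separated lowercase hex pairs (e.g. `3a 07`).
15. noop fields op=0x10:5|pad=0:27 → word 80000000h → 80 00 00 00

80 00 00 00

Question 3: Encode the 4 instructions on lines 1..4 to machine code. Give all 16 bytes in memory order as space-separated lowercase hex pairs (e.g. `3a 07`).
50 00 00 00 7f 40 00 00 04 00 00 00 50 00 00 00

L1: stop op=0xa:5|pad=0:27 ⇒ 0x50000000 ⇒ big 50 00 00 00
L2: lsl op=0xf:5|rd=7:3|rs=2:3|pad=0:21 ⇒ 0x7f400000 ⇒ big 7f 40 00 00
L3: and op=0x0:5|rd=4:3|rs=0:3|pad=0:21 ⇒ 0x04000000 ⇒ big 04 00 00 00
L4: stop op=0xa:5|pad=0:27 ⇒ 0x50000000 ⇒ big 50 00 00 00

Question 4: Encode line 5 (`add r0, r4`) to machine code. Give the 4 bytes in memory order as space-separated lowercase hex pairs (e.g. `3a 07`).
28 80 00 00

5. add fields op=0x5:5|rd=0:3|rs=4:3|pad=0:21 → word 28800000h → 28 80 00 00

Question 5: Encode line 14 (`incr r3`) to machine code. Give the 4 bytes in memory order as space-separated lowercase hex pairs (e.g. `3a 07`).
9b 00 00 00

line 14 (incr): pack op=0x13:5|rd=3:3|pad=0:24 = 0x9b000000; big→ 9b 00 00 00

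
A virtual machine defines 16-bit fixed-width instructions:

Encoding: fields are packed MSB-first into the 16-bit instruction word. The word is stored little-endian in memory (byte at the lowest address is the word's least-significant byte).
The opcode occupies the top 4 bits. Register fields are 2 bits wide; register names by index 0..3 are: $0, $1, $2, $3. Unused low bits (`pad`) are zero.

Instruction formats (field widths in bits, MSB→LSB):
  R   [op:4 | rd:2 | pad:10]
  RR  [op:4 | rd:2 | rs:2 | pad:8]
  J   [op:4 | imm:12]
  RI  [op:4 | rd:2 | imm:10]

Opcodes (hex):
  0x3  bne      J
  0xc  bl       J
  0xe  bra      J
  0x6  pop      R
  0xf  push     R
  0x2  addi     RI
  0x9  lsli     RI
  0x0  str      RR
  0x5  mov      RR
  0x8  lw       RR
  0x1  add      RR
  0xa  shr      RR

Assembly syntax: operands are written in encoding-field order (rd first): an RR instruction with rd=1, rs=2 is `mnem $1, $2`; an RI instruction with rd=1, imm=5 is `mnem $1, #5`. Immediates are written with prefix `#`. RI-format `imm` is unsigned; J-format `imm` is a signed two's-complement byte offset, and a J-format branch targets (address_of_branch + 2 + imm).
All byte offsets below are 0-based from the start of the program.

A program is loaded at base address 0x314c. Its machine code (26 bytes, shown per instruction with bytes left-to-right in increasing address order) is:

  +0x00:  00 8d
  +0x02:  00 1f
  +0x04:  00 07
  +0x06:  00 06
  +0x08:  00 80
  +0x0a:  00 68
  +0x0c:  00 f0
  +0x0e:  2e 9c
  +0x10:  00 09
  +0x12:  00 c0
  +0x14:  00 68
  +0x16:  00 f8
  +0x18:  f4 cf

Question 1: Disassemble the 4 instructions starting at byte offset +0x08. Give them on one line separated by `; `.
lw $0, $0; pop $2; push $0; lsli $3, #46

off 0x08: read 00 80 as little → 0x8000
  op=0x8000>>12=0x8 ⇒ lw (RR)
  rd@[11:10]=0x0 ⇒ $0
  rs@[9:8]=0x0 ⇒ $0
off 0x0a: read 00 68 as little → 0x6800
  op=0x6800>>12=0x6 ⇒ pop (R)
  rd@[11:10]=0x2 ⇒ $2
off 0x0c: read 00 f0 as little → 0xf000
  op=0xf000>>12=0xf ⇒ push (R)
  rd@[11:10]=0x0 ⇒ $0
off 0x0e: read 2e 9c as little → 0x9c2e
  op=0x9c2e>>12=0x9 ⇒ lsli (RI)
  rd@[11:10]=0x3 ⇒ $3
  imm@[9:0]=0x2e ⇒ #46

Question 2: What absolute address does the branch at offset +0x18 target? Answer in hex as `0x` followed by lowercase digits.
@+18  little-endian(f4 cf) = 0xcff4
  op=0xcff4>>12=0xc ⇒ bl (J)
  imm: (w>>0)&0xfff=0xff4 (s12→-12) → #-12
  target = base 0x314c + off 0x18 + 2 + imm -12 = 0x315a

0x315a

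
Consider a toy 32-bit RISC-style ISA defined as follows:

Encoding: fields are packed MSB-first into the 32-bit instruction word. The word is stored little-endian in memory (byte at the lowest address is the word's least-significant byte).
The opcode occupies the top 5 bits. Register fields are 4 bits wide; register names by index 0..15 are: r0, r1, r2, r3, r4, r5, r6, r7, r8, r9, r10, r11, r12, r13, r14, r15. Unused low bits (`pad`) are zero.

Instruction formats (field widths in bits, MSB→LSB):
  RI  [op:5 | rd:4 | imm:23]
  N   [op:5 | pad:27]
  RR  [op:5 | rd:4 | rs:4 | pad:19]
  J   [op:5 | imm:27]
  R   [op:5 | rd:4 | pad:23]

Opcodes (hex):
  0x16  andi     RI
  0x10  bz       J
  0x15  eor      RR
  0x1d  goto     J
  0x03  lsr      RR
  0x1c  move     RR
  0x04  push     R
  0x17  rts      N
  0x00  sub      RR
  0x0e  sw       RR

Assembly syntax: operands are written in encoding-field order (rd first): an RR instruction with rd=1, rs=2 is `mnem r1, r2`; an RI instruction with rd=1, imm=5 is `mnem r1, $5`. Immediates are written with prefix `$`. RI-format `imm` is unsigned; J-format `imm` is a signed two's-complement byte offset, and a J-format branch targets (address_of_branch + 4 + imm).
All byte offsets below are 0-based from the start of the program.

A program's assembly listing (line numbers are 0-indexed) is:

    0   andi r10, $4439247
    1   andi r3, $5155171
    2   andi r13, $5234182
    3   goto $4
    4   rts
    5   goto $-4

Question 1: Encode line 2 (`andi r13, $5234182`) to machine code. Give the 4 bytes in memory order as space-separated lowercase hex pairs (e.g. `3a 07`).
06 de cf b6

L2: andi op=0x16:5|rd=13:4|imm=5234182:23 ⇒ 0xb6cfde06 ⇒ little 06 de cf b6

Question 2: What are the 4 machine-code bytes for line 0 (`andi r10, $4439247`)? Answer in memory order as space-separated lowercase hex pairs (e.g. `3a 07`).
line 0 (andi): pack op=0x16:5|rd=10:4|imm=4439247:23 = 0xb543bccf; little→ cf bc 43 b5

cf bc 43 b5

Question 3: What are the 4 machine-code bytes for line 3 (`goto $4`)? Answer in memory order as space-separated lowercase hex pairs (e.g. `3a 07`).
04 00 00 e8

3. goto fields op=0x1d:5|imm=4:27 → word e8000004h → 04 00 00 e8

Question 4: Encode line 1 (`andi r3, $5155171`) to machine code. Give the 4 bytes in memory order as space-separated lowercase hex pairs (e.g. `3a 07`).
63 a9 ce b1

L1: andi op=0x16:5|rd=3:4|imm=5155171:23 ⇒ 0xb1cea963 ⇒ little 63 a9 ce b1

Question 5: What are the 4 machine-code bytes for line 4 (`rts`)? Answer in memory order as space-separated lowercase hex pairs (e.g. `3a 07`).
00 00 00 b8

line 4 (rts): pack op=0x17:5|pad=0:27 = 0xb8000000; little→ 00 00 00 b8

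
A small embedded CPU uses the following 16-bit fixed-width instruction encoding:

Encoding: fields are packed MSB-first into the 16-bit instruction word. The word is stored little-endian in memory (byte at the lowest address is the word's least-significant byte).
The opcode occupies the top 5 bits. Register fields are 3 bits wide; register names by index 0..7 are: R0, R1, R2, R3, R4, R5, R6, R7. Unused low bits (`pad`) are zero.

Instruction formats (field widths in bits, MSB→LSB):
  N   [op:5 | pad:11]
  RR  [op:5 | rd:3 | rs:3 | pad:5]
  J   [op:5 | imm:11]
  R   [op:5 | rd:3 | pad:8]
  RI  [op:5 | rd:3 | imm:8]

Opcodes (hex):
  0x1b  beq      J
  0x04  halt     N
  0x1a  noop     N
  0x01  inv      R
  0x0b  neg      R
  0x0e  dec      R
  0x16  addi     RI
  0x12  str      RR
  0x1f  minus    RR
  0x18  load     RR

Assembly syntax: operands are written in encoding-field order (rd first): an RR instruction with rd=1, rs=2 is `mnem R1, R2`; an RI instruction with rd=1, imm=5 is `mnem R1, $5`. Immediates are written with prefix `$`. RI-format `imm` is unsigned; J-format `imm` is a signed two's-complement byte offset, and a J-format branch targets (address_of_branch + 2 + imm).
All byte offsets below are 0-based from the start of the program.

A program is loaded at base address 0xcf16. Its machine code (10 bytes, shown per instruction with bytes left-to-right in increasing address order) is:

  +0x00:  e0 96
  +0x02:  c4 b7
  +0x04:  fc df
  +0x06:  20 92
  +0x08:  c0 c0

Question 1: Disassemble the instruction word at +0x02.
off 0x02: read c4 b7 as little → 0xb7c4
  opcode bits[15:11]=0x16: addi/RI
  [10:8] rd=7 = R7
  [7:0] imm=196 = $196

addi R7, $196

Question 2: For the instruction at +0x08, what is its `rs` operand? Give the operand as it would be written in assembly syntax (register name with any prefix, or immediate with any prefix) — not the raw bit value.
R6

off 0x08: read c0 c0 as little → 0xc0c0
  top 5b → 0x18 → load [RR]
  [10:8] rd=0 = R0
  [7:5] rs=6 = R6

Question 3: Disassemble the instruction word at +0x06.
+0x06: 20 92 ⇒ word 0x9220 (little)
  top 5b → 0x12 → str [RR]
  rd@[10:8]=0x2 ⇒ R2
  rs@[7:5]=0x1 ⇒ R1

str R2, R1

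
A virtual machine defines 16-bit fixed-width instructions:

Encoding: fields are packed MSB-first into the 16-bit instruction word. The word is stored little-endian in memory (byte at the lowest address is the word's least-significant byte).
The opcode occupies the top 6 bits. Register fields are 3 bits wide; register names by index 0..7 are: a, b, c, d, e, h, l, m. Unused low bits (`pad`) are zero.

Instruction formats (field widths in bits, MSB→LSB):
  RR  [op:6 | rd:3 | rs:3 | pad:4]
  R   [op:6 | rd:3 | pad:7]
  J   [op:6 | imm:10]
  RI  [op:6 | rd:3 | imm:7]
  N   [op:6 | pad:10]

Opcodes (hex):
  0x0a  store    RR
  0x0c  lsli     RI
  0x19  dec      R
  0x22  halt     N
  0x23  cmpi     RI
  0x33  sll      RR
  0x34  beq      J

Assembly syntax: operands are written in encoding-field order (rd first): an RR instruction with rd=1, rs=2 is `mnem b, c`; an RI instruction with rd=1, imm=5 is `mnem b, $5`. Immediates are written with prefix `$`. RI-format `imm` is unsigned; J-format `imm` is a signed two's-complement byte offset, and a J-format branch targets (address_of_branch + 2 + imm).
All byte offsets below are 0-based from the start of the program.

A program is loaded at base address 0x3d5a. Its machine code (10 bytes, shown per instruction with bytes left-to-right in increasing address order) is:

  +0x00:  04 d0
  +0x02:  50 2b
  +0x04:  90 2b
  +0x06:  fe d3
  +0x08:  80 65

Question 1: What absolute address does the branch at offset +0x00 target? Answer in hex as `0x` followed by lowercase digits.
@+00  little-endian(04 d0) = 0xd004
  op=0xd004>>10=0x34 ⇒ beq (J)
  imm: (w>>0)&0x3ff=0x4 → $4
  target = base 0x3d5a + off 0x00 + 2 + imm 4 = 0x3d60

0x3d60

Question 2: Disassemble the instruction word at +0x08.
dec d

+0x08: 80 65 ⇒ word 0x6580 (little)
  opcode bits[15:10]=0x19: dec/R
  [9:7] rd=3 = d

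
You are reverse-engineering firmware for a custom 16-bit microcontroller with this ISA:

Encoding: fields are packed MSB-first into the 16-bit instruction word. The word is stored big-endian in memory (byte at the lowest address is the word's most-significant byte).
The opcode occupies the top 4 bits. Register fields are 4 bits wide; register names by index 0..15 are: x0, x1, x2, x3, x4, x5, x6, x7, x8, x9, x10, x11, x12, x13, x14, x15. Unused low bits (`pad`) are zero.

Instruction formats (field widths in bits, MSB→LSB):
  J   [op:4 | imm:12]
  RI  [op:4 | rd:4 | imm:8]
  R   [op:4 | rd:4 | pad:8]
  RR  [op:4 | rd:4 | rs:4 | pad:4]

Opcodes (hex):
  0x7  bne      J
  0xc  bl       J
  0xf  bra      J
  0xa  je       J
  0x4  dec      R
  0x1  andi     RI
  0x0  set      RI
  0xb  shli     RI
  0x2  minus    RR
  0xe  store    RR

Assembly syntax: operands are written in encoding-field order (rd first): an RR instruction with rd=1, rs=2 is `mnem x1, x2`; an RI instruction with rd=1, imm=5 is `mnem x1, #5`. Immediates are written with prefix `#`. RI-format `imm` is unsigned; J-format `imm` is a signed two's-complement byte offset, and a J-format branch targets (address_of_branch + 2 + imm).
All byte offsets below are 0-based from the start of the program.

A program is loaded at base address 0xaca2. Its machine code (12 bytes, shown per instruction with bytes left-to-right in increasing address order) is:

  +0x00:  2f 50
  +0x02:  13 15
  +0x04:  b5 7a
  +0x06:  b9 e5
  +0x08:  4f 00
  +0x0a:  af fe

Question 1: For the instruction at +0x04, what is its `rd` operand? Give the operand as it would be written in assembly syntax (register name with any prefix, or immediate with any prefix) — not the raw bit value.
[04] b5 7a → 0xb57a
  top 4b → 0xb → shli [RI]
  rd: (w>>8)&0xf=0x5 → x5
  imm: (w>>0)&0xff=0x7a → #122

x5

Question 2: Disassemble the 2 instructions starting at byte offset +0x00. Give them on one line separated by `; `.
+0x00: 2f 50 ⇒ word 0x2f50 (big)
  opcode bits[15:12]=0x2: minus/RR
  [11:8] rd=15 = x15
  [7:4] rs=5 = x5
+0x02: 13 15 ⇒ word 0x1315 (big)
  opcode bits[15:12]=0x1: andi/RI
  [11:8] rd=3 = x3
  [7:0] imm=21 = #21

minus x15, x5; andi x3, #21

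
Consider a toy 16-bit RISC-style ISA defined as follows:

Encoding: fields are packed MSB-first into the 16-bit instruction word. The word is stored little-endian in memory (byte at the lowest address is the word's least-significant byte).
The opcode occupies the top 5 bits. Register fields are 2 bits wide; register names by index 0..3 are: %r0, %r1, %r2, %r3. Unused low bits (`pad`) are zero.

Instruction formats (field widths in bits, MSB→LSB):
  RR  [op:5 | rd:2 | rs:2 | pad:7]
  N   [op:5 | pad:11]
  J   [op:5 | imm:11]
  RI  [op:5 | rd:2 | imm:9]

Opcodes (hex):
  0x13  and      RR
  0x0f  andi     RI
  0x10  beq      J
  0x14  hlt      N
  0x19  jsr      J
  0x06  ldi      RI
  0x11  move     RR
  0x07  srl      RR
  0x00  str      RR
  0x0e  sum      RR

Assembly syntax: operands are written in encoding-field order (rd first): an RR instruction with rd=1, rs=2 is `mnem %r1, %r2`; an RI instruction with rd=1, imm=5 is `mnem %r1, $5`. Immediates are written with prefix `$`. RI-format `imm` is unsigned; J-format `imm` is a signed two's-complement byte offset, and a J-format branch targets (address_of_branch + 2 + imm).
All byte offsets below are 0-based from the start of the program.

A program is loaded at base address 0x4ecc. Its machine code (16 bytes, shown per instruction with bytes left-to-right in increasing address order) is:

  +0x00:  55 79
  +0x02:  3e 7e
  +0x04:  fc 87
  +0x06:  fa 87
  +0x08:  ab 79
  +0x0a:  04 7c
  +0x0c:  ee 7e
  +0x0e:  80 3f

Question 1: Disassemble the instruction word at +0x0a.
andi %r2, $4

off 0x0a: read 04 7c as little → 0x7c04
  op=0x7c04>>11=0xf ⇒ andi (RI)
  rd: (w>>9)&0x3=0x2 → %r2
  imm: (w>>0)&0x1ff=0x4 → $4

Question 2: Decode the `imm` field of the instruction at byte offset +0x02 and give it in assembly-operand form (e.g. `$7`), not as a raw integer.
$62

[02] 3e 7e → 0x7e3e
  op=0x7e3e>>11=0xf ⇒ andi (RI)
  [10:9] rd=3 = %r3
  [8:0] imm=62 = $62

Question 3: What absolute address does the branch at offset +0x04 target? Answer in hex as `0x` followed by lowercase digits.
0x4ece

[04] fc 87 → 0x87fc
  opcode bits[15:11]=0x10: beq/J
  imm@[10:0]=0x7fc (s11→-4) ⇒ $-4
  target = base 0x4ecc + off 0x04 + 2 + imm -4 = 0x4ece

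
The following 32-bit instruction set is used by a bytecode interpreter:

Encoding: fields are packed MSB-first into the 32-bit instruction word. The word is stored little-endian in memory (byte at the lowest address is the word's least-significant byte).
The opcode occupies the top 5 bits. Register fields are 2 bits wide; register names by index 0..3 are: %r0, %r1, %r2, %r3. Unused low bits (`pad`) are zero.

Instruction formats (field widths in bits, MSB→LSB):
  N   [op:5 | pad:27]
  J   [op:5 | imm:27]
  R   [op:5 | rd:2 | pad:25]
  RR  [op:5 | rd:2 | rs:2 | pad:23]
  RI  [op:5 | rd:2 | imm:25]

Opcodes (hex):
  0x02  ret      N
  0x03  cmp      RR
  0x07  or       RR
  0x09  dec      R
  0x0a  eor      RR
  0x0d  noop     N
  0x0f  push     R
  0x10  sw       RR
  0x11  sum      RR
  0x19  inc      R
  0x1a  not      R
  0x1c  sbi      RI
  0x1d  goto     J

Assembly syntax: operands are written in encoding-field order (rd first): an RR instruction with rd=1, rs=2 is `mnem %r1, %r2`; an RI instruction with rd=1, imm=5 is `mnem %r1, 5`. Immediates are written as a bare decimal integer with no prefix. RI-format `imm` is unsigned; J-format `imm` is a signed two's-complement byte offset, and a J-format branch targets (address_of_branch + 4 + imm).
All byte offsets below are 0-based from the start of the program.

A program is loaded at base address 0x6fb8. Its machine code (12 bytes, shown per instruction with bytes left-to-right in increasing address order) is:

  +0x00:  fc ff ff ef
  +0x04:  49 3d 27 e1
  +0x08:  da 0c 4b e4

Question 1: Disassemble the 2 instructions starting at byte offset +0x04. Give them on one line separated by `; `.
sbi %r0, 19348809; sbi %r2, 4918490

@+04  little-endian(49 3d 27 e1) = 0xe1273d49
  op=0xe1273d49>>27=0x1c ⇒ sbi (RI)
  [26:25] rd=0 = %r0
  [24:0] imm=19348809 = 19348809
@+08  little-endian(da 0c 4b e4) = 0xe44b0cda
  op=0xe44b0cda>>27=0x1c ⇒ sbi (RI)
  [26:25] rd=2 = %r2
  [24:0] imm=4918490 = 4918490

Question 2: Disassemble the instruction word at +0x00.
goto -4

[00] fc ff ff ef → 0xeffffffc
  top 5b → 0x1d → goto [J]
  imm: (w>>0)&0x7ffffff=0x7fffffc (s27→-4) → -4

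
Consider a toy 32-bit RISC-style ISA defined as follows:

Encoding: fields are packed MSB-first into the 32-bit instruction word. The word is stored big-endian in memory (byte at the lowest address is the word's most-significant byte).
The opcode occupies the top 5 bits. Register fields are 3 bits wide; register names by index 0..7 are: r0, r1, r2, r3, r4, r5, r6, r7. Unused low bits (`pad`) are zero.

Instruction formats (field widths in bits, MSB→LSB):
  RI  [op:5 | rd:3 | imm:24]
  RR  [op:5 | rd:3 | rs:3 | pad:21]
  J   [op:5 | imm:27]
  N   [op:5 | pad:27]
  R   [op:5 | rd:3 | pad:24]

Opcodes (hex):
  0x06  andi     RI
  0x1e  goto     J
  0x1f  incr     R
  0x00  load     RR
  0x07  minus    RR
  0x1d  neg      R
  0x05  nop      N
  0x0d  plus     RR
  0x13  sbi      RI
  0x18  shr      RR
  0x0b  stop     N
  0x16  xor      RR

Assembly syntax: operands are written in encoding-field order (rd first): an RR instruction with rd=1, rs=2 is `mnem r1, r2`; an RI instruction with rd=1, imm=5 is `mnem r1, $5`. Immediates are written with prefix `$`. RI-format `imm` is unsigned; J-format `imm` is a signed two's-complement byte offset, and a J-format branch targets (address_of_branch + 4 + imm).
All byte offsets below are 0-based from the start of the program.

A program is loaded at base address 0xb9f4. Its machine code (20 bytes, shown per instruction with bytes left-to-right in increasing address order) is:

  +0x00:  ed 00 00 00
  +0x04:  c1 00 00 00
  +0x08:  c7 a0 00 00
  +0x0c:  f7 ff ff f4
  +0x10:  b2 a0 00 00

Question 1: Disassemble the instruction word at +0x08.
+0x08: c7 a0 00 00 ⇒ word 0xc7a00000 (big)
  op=0xc7a00000>>27=0x18 ⇒ shr (RR)
  rd@[26:24]=0x7 ⇒ r7
  rs@[23:21]=0x5 ⇒ r5

shr r7, r5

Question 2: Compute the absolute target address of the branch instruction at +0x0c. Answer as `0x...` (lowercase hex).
+0x0c: f7 ff ff f4 ⇒ word 0xf7fffff4 (big)
  top 5b → 0x1e → goto [J]
  [26:0] imm=134217716 (s27→-12) = $-12
  target = base 0xb9f4 + off 0x0c + 4 + imm -12 = 0xb9f8

0xb9f8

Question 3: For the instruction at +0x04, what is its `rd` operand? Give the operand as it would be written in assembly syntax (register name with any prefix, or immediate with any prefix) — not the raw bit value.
off 0x04: read c1 00 00 00 as big → 0xc1000000
  opcode bits[31:27]=0x18: shr/RR
  [26:24] rd=1 = r1
  [23:21] rs=0 = r0

r1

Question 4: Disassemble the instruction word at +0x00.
neg r5

[00] ed 00 00 00 → 0xed000000
  op=0xed000000>>27=0x1d ⇒ neg (R)
  rd@[26:24]=0x5 ⇒ r5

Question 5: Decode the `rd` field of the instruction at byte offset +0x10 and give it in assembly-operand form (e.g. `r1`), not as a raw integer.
r2

+0x10: b2 a0 00 00 ⇒ word 0xb2a00000 (big)
  top 5b → 0x16 → xor [RR]
  rd@[26:24]=0x2 ⇒ r2
  rs@[23:21]=0x5 ⇒ r5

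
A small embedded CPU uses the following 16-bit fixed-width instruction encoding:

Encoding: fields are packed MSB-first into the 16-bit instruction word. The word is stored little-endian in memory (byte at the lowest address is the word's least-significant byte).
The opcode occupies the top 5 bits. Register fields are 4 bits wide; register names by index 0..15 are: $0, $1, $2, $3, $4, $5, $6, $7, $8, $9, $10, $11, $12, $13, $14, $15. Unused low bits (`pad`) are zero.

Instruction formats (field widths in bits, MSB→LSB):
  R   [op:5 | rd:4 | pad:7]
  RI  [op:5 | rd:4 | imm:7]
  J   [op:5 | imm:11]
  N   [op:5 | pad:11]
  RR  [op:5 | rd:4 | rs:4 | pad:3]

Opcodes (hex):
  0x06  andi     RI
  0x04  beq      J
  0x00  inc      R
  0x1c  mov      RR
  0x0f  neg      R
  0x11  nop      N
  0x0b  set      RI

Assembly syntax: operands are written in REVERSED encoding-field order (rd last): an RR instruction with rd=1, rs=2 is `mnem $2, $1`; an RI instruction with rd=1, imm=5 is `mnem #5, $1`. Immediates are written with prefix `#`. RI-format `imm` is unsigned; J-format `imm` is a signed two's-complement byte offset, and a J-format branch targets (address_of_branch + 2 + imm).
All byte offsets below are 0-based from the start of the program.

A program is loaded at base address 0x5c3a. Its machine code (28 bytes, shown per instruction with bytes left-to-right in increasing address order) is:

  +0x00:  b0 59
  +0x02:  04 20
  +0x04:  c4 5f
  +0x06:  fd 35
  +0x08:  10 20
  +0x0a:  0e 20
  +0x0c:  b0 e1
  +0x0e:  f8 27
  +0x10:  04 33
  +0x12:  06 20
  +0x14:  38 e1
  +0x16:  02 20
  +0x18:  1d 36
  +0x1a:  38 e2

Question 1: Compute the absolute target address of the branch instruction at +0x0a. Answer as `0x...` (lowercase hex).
0x5c54

[0a] 0e 20 → 0x200e
  top 5b → 0x4 → beq [J]
  imm: (w>>0)&0x7ff=0xe → #14
  target = base 0x5c3a + off 0x0a + 2 + imm 14 = 0x5c54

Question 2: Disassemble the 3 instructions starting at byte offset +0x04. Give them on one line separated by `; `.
set #68, $15; andi #125, $11; beq #16

@+04  little-endian(c4 5f) = 0x5fc4
  top 5b → 0xb → set [RI]
  rd: (w>>7)&0xf=0xf → $15
  imm: (w>>0)&0x7f=0x44 → #68
@+06  little-endian(fd 35) = 0x35fd
  top 5b → 0x6 → andi [RI]
  rd: (w>>7)&0xf=0xb → $11
  imm: (w>>0)&0x7f=0x7d → #125
@+08  little-endian(10 20) = 0x2010
  top 5b → 0x4 → beq [J]
  imm: (w>>0)&0x7ff=0x10 → #16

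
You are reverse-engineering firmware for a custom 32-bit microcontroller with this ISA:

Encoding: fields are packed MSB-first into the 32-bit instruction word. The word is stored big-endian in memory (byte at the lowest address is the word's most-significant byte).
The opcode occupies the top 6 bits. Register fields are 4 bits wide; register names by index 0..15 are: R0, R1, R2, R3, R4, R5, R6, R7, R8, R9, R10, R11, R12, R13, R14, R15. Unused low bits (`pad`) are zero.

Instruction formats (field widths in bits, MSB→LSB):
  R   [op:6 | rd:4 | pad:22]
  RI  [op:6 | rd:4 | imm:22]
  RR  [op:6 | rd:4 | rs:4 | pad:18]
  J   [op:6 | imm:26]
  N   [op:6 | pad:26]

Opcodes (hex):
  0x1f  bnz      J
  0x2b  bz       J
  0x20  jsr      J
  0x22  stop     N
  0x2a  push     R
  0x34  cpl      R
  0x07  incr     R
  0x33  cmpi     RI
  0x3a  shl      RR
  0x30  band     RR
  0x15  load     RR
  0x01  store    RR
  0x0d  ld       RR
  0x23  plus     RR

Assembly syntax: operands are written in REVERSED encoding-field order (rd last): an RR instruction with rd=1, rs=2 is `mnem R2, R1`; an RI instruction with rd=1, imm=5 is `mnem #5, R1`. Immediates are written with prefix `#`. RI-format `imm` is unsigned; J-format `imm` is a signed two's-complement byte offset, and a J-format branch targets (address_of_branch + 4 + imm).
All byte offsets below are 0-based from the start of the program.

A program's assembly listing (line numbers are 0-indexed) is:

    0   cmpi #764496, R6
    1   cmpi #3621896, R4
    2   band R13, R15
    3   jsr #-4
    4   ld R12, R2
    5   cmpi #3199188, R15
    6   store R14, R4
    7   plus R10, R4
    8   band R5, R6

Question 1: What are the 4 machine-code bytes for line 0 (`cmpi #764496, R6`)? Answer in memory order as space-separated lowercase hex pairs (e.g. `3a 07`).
cd 8b aa 50

0. cmpi fields op=0x33:6|rd=6:4|imm=764496:22 → word cd8baa50h → cd 8b aa 50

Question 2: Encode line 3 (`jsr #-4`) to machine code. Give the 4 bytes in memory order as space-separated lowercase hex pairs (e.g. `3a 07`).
83 ff ff fc

3. jsr fields op=0x20:6|imm=-4:26 → word 83fffffch → 83 ff ff fc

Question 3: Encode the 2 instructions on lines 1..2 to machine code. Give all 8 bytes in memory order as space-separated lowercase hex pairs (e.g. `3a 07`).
1. cmpi fields op=0x33:6|rd=4:4|imm=3621896:22 → word cd374408h → cd 37 44 08
2. band fields op=0x30:6|rd=15:4|rs=13:4|pad=0:18 → word c3f40000h → c3 f4 00 00

cd 37 44 08 c3 f4 00 00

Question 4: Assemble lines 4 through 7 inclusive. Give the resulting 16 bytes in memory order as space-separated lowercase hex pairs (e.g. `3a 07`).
34 b0 00 00 cf f0 d0 d4 05 38 00 00 8d 28 00 00

line 4 (ld): pack op=0xd:6|rd=2:4|rs=12:4|pad=0:18 = 0x34b00000; big→ 34 b0 00 00
line 5 (cmpi): pack op=0x33:6|rd=15:4|imm=3199188:22 = 0xcff0d0d4; big→ cf f0 d0 d4
line 6 (store): pack op=0x1:6|rd=4:4|rs=14:4|pad=0:18 = 0x05380000; big→ 05 38 00 00
line 7 (plus): pack op=0x23:6|rd=4:4|rs=10:4|pad=0:18 = 0x8d280000; big→ 8d 28 00 00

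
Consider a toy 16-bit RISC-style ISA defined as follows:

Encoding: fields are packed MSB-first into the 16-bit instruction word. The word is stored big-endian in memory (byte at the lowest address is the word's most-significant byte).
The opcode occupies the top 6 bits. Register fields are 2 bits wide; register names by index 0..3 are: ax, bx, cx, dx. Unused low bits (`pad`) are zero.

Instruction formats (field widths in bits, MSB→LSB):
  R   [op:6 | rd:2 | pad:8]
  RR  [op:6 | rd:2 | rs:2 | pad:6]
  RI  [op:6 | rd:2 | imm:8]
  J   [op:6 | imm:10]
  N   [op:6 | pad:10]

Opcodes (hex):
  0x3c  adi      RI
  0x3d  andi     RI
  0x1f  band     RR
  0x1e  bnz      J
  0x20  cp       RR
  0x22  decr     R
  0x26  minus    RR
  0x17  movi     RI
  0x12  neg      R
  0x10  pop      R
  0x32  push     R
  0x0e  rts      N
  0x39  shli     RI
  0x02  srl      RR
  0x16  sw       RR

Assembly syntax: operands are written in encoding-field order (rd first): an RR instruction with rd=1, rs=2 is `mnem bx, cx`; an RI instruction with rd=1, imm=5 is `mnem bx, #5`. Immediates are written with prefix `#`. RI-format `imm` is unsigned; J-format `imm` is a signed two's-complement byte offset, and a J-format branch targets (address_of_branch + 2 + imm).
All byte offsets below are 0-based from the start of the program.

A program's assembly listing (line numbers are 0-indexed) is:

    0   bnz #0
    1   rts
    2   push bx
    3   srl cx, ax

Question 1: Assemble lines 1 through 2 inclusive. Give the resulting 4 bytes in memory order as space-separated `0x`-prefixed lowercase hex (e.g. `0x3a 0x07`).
1. rts fields op=0xe:6|pad=0:10 → word 3800h → 38 00
2. push fields op=0x32:6|rd=1:2|pad=0:8 → word c900h → c9 00

0x38 0x00 0xc9 0x00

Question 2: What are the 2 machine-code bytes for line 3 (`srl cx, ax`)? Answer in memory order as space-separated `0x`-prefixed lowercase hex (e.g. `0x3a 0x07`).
0x0a 0x00

3. srl fields op=0x2:6|rd=2:2|rs=0:2|pad=0:6 → word 0a00h → 0a 00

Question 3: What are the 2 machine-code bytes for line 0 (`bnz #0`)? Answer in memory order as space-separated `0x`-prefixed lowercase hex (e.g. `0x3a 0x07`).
0x78 0x00

line 0 (bnz): pack op=0x1e:6|imm=0:10 = 0x7800; big→ 78 00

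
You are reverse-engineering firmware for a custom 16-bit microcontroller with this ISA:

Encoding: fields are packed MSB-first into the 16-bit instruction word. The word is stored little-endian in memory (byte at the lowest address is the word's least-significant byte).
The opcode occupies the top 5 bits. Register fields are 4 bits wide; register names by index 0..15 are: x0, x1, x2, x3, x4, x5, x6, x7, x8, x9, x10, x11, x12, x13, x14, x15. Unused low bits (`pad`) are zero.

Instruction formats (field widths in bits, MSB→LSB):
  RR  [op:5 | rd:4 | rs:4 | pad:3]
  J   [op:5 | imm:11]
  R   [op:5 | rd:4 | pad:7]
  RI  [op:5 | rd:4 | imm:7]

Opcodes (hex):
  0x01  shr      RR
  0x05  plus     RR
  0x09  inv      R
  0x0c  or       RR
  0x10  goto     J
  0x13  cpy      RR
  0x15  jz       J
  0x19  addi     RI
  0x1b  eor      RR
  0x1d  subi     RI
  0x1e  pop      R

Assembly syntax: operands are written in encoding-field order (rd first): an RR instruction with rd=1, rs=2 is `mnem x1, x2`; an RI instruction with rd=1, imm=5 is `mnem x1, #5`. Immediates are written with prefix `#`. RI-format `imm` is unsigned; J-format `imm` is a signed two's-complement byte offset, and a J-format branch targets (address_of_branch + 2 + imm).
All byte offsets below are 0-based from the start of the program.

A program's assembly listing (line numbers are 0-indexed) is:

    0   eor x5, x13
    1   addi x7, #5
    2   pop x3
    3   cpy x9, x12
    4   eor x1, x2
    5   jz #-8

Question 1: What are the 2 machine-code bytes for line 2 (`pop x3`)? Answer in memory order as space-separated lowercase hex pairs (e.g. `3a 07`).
80 f1

line 2 (pop): pack op=0x1e:5|rd=3:4|pad=0:7 = 0xf180; little→ 80 f1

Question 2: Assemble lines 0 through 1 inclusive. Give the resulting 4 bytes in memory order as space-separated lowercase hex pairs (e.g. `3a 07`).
e8 da 85 cb

0. eor fields op=0x1b:5|rd=5:4|rs=13:4|pad=0:3 → word dae8h → e8 da
1. addi fields op=0x19:5|rd=7:4|imm=5:7 → word cb85h → 85 cb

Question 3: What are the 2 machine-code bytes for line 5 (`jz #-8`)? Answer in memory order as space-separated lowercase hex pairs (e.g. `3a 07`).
f8 af

5. jz fields op=0x15:5|imm=-8:11 → word aff8h → f8 af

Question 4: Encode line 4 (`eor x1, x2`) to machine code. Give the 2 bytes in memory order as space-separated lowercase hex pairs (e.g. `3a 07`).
90 d8

line 4 (eor): pack op=0x1b:5|rd=1:4|rs=2:4|pad=0:3 = 0xd890; little→ 90 d8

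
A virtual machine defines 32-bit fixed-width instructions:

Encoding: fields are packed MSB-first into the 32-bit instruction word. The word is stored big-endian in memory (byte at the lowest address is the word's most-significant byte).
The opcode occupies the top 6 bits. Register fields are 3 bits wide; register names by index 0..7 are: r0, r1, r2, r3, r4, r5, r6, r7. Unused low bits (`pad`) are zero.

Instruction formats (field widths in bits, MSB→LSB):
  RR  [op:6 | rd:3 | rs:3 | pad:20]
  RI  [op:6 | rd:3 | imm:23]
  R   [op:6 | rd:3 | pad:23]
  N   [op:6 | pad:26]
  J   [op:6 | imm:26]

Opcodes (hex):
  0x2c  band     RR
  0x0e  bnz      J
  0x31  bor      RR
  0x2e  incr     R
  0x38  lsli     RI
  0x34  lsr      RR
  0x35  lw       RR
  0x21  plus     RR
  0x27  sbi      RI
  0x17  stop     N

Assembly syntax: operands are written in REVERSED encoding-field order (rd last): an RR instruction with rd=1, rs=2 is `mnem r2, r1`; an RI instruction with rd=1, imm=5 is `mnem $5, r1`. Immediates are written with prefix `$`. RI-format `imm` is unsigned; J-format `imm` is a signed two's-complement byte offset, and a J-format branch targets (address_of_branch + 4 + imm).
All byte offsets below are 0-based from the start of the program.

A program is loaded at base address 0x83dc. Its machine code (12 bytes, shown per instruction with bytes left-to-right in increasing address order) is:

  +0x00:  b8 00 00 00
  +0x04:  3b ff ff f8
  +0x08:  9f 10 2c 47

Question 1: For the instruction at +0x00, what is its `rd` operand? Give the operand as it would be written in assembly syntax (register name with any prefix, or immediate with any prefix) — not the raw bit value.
@+00  big-endian(b8 00 00 00) = 0xb8000000
  top 6b → 0x2e → incr [R]
  rd: (w>>23)&0x7=0x0 → r0

r0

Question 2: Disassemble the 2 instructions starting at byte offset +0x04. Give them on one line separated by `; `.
bnz $-8; sbi $1059911, r6

off 0x04: read 3b ff ff f8 as big → 0x3bfffff8
  opcode bits[31:26]=0xe: bnz/J
  [25:0] imm=67108856 (s26→-8) = $-8
off 0x08: read 9f 10 2c 47 as big → 0x9f102c47
  opcode bits[31:26]=0x27: sbi/RI
  [25:23] rd=6 = r6
  [22:0] imm=1059911 = $1059911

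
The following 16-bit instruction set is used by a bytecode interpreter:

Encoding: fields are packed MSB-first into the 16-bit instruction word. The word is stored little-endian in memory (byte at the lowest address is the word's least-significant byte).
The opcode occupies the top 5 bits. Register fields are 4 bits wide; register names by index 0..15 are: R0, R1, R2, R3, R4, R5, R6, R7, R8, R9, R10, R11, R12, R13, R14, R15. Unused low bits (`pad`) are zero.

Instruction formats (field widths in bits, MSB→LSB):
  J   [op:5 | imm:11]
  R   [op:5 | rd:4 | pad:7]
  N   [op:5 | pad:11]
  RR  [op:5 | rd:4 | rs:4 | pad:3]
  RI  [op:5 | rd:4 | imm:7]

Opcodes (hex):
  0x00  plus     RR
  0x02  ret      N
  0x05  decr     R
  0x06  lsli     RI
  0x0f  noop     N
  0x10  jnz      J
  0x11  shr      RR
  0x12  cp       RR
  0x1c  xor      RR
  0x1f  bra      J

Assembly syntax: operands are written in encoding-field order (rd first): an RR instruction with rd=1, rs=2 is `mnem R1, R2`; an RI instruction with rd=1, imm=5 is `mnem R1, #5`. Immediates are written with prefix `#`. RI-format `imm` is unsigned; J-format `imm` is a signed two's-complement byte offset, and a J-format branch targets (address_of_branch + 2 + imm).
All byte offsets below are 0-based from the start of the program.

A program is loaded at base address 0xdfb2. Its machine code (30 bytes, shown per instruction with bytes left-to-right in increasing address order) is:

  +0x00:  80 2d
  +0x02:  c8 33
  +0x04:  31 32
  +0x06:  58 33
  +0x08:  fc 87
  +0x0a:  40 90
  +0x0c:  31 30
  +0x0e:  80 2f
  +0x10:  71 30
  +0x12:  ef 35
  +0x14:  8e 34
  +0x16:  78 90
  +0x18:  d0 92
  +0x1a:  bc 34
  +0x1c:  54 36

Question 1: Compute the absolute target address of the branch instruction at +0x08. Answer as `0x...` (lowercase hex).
0xdfb8

off 0x08: read fc 87 as little → 0x87fc
  top 5b → 0x10 → jnz [J]
  imm@[10:0]=0x7fc (s11→-4) ⇒ #-4
  target = base 0xdfb2 + off 0x08 + 2 + imm -4 = 0xdfb8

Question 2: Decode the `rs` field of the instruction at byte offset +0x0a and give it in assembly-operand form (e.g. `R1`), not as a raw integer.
off 0x0a: read 40 90 as little → 0x9040
  op=0x9040>>11=0x12 ⇒ cp (RR)
  rd: (w>>7)&0xf=0x0 → R0
  rs: (w>>3)&0xf=0x8 → R8

R8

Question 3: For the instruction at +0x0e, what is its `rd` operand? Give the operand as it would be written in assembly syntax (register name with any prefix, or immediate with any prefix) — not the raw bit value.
[0e] 80 2f → 0x2f80
  top 5b → 0x5 → decr [R]
  [10:7] rd=15 = R15

R15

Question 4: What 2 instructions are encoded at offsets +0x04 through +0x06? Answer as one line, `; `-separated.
lsli R4, #49; lsli R6, #88

+0x04: 31 32 ⇒ word 0x3231 (little)
  op=0x3231>>11=0x6 ⇒ lsli (RI)
  rd: (w>>7)&0xf=0x4 → R4
  imm: (w>>0)&0x7f=0x31 → #49
+0x06: 58 33 ⇒ word 0x3358 (little)
  op=0x3358>>11=0x6 ⇒ lsli (RI)
  rd: (w>>7)&0xf=0x6 → R6
  imm: (w>>0)&0x7f=0x58 → #88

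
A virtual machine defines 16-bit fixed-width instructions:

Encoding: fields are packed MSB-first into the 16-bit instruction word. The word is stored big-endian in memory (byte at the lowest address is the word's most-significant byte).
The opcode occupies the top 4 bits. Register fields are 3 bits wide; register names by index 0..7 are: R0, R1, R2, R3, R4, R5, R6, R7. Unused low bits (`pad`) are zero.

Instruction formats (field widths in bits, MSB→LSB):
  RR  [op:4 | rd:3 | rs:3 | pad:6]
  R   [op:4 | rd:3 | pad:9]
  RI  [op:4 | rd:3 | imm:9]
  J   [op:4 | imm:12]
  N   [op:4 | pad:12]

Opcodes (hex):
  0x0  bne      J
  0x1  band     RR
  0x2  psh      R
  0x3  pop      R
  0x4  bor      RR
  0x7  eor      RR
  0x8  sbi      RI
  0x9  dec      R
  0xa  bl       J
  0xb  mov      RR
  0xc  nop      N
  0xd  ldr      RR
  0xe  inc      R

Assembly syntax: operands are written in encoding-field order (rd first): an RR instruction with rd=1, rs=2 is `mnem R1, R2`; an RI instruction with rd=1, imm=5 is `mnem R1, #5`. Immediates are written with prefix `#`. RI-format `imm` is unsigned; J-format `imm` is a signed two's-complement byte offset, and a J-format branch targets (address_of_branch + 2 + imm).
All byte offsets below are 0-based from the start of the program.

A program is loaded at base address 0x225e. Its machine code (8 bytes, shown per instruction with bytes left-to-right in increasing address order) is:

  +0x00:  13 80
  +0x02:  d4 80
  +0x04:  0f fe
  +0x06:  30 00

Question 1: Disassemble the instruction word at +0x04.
@+04  big-endian(0f fe) = 0x0ffe
  opcode bits[15:12]=0x0: bne/J
  [11:0] imm=4094 (s12→-2) = #-2

bne #-2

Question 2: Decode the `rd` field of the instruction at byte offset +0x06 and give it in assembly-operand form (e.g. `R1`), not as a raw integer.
R0

[06] 30 00 → 0x3000
  op=0x3000>>12=0x3 ⇒ pop (R)
  rd: (w>>9)&0x7=0x0 → R0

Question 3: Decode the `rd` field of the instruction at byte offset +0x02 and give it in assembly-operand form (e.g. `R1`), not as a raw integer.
off 0x02: read d4 80 as big → 0xd480
  op=0xd480>>12=0xd ⇒ ldr (RR)
  rd: (w>>9)&0x7=0x2 → R2
  rs: (w>>6)&0x7=0x2 → R2

R2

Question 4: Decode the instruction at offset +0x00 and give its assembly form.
off 0x00: read 13 80 as big → 0x1380
  top 4b → 0x1 → band [RR]
  rd@[11:9]=0x1 ⇒ R1
  rs@[8:6]=0x6 ⇒ R6

band R1, R6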